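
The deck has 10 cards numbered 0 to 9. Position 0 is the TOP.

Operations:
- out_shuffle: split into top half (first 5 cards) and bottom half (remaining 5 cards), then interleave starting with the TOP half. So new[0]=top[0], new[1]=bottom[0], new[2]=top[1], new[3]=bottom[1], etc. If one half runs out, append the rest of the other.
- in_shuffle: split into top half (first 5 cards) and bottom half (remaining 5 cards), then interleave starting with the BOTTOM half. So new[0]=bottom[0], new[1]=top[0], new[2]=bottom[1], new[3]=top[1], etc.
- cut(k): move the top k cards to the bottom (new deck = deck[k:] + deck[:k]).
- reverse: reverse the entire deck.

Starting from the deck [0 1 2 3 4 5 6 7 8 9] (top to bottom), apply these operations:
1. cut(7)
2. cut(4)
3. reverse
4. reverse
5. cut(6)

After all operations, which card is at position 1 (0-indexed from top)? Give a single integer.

Answer: 8

Derivation:
After op 1 (cut(7)): [7 8 9 0 1 2 3 4 5 6]
After op 2 (cut(4)): [1 2 3 4 5 6 7 8 9 0]
After op 3 (reverse): [0 9 8 7 6 5 4 3 2 1]
After op 4 (reverse): [1 2 3 4 5 6 7 8 9 0]
After op 5 (cut(6)): [7 8 9 0 1 2 3 4 5 6]
Position 1: card 8.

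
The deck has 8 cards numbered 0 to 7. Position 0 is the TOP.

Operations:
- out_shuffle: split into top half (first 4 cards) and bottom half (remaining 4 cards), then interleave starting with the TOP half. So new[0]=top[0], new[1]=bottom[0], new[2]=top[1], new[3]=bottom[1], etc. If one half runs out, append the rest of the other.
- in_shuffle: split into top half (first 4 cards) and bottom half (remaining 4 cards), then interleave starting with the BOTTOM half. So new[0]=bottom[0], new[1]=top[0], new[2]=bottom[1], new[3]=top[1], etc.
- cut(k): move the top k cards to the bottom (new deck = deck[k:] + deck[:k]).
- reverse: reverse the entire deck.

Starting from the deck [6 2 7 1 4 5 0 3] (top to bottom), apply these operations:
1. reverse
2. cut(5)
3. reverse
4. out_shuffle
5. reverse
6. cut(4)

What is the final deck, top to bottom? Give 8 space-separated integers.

After op 1 (reverse): [3 0 5 4 1 7 2 6]
After op 2 (cut(5)): [7 2 6 3 0 5 4 1]
After op 3 (reverse): [1 4 5 0 3 6 2 7]
After op 4 (out_shuffle): [1 3 4 6 5 2 0 7]
After op 5 (reverse): [7 0 2 5 6 4 3 1]
After op 6 (cut(4)): [6 4 3 1 7 0 2 5]

Answer: 6 4 3 1 7 0 2 5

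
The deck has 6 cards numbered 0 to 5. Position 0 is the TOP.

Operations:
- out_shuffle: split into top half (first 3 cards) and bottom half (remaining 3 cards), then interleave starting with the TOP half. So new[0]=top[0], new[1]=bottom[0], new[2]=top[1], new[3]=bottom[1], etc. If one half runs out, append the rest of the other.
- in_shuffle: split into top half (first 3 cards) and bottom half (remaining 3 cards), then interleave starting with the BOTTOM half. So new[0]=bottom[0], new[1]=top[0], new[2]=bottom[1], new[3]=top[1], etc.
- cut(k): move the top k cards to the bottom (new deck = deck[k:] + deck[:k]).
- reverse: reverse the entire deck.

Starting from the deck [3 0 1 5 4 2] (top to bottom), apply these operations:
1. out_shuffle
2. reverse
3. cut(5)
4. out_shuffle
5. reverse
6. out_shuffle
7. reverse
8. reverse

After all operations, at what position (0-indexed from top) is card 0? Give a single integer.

Answer: 4

Derivation:
After op 1 (out_shuffle): [3 5 0 4 1 2]
After op 2 (reverse): [2 1 4 0 5 3]
After op 3 (cut(5)): [3 2 1 4 0 5]
After op 4 (out_shuffle): [3 4 2 0 1 5]
After op 5 (reverse): [5 1 0 2 4 3]
After op 6 (out_shuffle): [5 2 1 4 0 3]
After op 7 (reverse): [3 0 4 1 2 5]
After op 8 (reverse): [5 2 1 4 0 3]
Card 0 is at position 4.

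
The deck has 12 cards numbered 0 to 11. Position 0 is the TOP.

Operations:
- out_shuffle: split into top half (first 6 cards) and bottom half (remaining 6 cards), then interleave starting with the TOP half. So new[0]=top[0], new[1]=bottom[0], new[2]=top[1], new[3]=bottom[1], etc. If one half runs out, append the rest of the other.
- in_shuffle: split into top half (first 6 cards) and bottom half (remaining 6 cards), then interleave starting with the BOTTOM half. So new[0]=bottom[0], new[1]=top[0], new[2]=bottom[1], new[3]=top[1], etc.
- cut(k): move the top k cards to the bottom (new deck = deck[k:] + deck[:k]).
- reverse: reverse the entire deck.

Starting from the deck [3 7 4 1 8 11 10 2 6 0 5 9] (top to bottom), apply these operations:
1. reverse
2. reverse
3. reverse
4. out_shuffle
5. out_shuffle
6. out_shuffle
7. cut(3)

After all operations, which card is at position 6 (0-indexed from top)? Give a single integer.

After op 1 (reverse): [9 5 0 6 2 10 11 8 1 4 7 3]
After op 2 (reverse): [3 7 4 1 8 11 10 2 6 0 5 9]
After op 3 (reverse): [9 5 0 6 2 10 11 8 1 4 7 3]
After op 4 (out_shuffle): [9 11 5 8 0 1 6 4 2 7 10 3]
After op 5 (out_shuffle): [9 6 11 4 5 2 8 7 0 10 1 3]
After op 6 (out_shuffle): [9 8 6 7 11 0 4 10 5 1 2 3]
After op 7 (cut(3)): [7 11 0 4 10 5 1 2 3 9 8 6]
Position 6: card 1.

Answer: 1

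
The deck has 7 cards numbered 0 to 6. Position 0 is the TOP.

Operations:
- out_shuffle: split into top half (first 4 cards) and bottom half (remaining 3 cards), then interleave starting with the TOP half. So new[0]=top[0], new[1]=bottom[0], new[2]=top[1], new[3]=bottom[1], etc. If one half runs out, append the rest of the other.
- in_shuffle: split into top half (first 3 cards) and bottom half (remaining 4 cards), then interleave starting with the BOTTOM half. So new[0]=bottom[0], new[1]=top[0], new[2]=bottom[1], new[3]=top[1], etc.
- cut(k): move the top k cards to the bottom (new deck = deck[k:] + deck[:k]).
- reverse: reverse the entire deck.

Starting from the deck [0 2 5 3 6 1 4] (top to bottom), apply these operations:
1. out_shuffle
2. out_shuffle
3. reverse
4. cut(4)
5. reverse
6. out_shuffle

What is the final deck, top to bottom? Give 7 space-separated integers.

Answer: 4 0 2 5 3 6 1

Derivation:
After op 1 (out_shuffle): [0 6 2 1 5 4 3]
After op 2 (out_shuffle): [0 5 6 4 2 3 1]
After op 3 (reverse): [1 3 2 4 6 5 0]
After op 4 (cut(4)): [6 5 0 1 3 2 4]
After op 5 (reverse): [4 2 3 1 0 5 6]
After op 6 (out_shuffle): [4 0 2 5 3 6 1]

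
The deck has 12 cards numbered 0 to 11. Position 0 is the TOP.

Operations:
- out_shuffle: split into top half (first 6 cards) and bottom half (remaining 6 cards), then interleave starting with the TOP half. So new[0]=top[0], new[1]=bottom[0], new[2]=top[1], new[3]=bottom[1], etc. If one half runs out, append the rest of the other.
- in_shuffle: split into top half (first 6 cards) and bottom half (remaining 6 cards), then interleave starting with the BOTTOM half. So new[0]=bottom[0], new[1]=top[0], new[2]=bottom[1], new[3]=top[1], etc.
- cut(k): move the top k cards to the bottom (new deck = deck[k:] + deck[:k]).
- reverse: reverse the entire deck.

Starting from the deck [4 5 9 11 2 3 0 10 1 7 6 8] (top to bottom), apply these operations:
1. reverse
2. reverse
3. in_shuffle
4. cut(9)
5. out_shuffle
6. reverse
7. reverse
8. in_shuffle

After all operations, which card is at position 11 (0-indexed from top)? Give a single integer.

Answer: 9

Derivation:
After op 1 (reverse): [8 6 7 1 10 0 3 2 11 9 5 4]
After op 2 (reverse): [4 5 9 11 2 3 0 10 1 7 6 8]
After op 3 (in_shuffle): [0 4 10 5 1 9 7 11 6 2 8 3]
After op 4 (cut(9)): [2 8 3 0 4 10 5 1 9 7 11 6]
After op 5 (out_shuffle): [2 5 8 1 3 9 0 7 4 11 10 6]
After op 6 (reverse): [6 10 11 4 7 0 9 3 1 8 5 2]
After op 7 (reverse): [2 5 8 1 3 9 0 7 4 11 10 6]
After op 8 (in_shuffle): [0 2 7 5 4 8 11 1 10 3 6 9]
Position 11: card 9.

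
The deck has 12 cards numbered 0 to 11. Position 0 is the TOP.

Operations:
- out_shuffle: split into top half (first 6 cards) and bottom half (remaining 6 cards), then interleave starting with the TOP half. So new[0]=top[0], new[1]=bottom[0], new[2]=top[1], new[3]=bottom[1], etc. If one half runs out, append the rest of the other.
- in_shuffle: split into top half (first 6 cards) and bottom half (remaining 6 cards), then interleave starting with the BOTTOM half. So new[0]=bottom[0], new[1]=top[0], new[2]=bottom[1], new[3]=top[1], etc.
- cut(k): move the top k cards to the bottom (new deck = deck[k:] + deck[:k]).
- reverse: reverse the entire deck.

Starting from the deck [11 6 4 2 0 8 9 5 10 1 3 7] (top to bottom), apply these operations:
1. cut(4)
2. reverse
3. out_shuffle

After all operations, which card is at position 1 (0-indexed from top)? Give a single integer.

After op 1 (cut(4)): [0 8 9 5 10 1 3 7 11 6 4 2]
After op 2 (reverse): [2 4 6 11 7 3 1 10 5 9 8 0]
After op 3 (out_shuffle): [2 1 4 10 6 5 11 9 7 8 3 0]
Position 1: card 1.

Answer: 1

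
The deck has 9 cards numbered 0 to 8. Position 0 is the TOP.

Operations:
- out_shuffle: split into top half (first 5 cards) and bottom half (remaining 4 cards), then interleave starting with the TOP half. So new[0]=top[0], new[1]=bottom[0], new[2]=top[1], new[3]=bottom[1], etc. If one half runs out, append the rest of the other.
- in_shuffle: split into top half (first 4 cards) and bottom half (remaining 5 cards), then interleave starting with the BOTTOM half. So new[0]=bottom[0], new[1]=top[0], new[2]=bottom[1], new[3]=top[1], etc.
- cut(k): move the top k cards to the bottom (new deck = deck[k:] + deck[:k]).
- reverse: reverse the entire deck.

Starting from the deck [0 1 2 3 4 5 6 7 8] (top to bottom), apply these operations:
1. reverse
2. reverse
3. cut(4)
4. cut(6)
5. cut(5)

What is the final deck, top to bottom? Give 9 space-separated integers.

After op 1 (reverse): [8 7 6 5 4 3 2 1 0]
After op 2 (reverse): [0 1 2 3 4 5 6 7 8]
After op 3 (cut(4)): [4 5 6 7 8 0 1 2 3]
After op 4 (cut(6)): [1 2 3 4 5 6 7 8 0]
After op 5 (cut(5)): [6 7 8 0 1 2 3 4 5]

Answer: 6 7 8 0 1 2 3 4 5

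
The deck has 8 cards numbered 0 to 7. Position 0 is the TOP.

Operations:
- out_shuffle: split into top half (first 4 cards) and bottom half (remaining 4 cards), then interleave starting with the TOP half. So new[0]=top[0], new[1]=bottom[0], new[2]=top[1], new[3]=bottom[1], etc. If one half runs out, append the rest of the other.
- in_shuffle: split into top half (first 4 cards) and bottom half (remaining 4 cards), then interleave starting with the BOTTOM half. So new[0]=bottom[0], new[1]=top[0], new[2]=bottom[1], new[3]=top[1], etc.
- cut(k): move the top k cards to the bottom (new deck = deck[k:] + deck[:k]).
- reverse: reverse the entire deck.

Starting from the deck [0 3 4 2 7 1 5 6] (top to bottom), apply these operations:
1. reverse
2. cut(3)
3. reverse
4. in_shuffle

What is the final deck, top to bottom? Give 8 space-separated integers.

Answer: 3 1 4 5 2 6 7 0

Derivation:
After op 1 (reverse): [6 5 1 7 2 4 3 0]
After op 2 (cut(3)): [7 2 4 3 0 6 5 1]
After op 3 (reverse): [1 5 6 0 3 4 2 7]
After op 4 (in_shuffle): [3 1 4 5 2 6 7 0]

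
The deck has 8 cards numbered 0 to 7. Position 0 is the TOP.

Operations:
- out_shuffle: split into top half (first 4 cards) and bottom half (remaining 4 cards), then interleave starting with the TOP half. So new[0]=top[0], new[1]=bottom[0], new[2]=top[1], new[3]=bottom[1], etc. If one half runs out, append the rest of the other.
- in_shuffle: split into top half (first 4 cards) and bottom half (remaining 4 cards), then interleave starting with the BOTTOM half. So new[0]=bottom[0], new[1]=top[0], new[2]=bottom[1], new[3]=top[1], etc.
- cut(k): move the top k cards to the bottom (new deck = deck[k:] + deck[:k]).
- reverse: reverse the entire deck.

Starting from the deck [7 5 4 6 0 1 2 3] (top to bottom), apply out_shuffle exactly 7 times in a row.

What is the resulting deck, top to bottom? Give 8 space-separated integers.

After op 1 (out_shuffle): [7 0 5 1 4 2 6 3]
After op 2 (out_shuffle): [7 4 0 2 5 6 1 3]
After op 3 (out_shuffle): [7 5 4 6 0 1 2 3]
After op 4 (out_shuffle): [7 0 5 1 4 2 6 3]
After op 5 (out_shuffle): [7 4 0 2 5 6 1 3]
After op 6 (out_shuffle): [7 5 4 6 0 1 2 3]
After op 7 (out_shuffle): [7 0 5 1 4 2 6 3]

Answer: 7 0 5 1 4 2 6 3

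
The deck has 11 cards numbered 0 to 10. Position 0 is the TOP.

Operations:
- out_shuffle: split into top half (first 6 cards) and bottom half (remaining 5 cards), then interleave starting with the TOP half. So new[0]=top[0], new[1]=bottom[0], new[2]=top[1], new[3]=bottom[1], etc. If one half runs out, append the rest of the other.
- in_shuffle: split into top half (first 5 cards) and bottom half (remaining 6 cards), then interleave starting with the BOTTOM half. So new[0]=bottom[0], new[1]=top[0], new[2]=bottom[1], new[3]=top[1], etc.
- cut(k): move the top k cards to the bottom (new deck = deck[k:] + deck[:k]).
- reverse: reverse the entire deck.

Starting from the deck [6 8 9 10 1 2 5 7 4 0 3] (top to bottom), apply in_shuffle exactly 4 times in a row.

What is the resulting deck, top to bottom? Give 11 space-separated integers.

Answer: 4 5 1 9 6 0 7 2 10 8 3

Derivation:
After op 1 (in_shuffle): [2 6 5 8 7 9 4 10 0 1 3]
After op 2 (in_shuffle): [9 2 4 6 10 5 0 8 1 7 3]
After op 3 (in_shuffle): [5 9 0 2 8 4 1 6 7 10 3]
After op 4 (in_shuffle): [4 5 1 9 6 0 7 2 10 8 3]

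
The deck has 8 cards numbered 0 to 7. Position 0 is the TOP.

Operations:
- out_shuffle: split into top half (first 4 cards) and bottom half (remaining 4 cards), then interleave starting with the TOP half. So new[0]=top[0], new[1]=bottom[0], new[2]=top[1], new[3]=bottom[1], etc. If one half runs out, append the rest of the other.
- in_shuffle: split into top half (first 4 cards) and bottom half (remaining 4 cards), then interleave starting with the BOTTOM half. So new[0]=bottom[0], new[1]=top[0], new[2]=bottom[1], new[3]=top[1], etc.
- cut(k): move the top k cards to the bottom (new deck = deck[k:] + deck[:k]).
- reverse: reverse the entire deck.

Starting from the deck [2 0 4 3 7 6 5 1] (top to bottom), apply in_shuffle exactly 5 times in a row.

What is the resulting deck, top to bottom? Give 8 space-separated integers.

After op 1 (in_shuffle): [7 2 6 0 5 4 1 3]
After op 2 (in_shuffle): [5 7 4 2 1 6 3 0]
After op 3 (in_shuffle): [1 5 6 7 3 4 0 2]
After op 4 (in_shuffle): [3 1 4 5 0 6 2 7]
After op 5 (in_shuffle): [0 3 6 1 2 4 7 5]

Answer: 0 3 6 1 2 4 7 5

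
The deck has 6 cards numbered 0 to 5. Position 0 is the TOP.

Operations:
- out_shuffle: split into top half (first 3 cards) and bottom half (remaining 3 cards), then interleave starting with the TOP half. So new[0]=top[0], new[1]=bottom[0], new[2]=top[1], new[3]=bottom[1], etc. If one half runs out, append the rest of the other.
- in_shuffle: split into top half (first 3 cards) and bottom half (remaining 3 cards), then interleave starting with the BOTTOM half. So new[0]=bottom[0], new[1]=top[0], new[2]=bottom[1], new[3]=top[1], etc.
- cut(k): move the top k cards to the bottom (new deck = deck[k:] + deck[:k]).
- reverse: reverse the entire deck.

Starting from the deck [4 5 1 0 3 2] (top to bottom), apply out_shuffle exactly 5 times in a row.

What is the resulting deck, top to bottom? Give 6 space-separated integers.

Answer: 4 0 5 3 1 2

Derivation:
After op 1 (out_shuffle): [4 0 5 3 1 2]
After op 2 (out_shuffle): [4 3 0 1 5 2]
After op 3 (out_shuffle): [4 1 3 5 0 2]
After op 4 (out_shuffle): [4 5 1 0 3 2]
After op 5 (out_shuffle): [4 0 5 3 1 2]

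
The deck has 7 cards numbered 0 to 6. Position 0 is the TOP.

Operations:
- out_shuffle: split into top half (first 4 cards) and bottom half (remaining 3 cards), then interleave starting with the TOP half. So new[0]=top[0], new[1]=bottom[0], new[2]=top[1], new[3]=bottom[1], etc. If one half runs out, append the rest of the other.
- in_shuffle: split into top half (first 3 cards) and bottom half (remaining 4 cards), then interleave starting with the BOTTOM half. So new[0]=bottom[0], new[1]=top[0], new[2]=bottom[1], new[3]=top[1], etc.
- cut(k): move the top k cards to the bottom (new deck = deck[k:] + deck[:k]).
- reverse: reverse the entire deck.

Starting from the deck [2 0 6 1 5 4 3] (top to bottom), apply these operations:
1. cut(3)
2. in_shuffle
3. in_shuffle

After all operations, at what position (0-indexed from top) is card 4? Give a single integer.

Answer: 4

Derivation:
After op 1 (cut(3)): [1 5 4 3 2 0 6]
After op 2 (in_shuffle): [3 1 2 5 0 4 6]
After op 3 (in_shuffle): [5 3 0 1 4 2 6]
Card 4 is at position 4.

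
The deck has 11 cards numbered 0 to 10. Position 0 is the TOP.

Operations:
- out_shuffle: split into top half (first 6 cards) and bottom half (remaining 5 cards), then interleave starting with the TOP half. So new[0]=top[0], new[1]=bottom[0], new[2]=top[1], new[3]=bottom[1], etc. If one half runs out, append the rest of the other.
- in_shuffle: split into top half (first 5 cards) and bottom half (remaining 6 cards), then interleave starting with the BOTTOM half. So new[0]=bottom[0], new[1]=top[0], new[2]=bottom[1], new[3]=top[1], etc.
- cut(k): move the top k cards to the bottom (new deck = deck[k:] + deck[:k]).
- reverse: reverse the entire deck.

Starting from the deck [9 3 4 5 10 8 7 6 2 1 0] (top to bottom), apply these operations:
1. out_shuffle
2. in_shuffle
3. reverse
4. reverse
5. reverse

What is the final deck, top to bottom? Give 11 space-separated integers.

After op 1 (out_shuffle): [9 7 3 6 4 2 5 1 10 0 8]
After op 2 (in_shuffle): [2 9 5 7 1 3 10 6 0 4 8]
After op 3 (reverse): [8 4 0 6 10 3 1 7 5 9 2]
After op 4 (reverse): [2 9 5 7 1 3 10 6 0 4 8]
After op 5 (reverse): [8 4 0 6 10 3 1 7 5 9 2]

Answer: 8 4 0 6 10 3 1 7 5 9 2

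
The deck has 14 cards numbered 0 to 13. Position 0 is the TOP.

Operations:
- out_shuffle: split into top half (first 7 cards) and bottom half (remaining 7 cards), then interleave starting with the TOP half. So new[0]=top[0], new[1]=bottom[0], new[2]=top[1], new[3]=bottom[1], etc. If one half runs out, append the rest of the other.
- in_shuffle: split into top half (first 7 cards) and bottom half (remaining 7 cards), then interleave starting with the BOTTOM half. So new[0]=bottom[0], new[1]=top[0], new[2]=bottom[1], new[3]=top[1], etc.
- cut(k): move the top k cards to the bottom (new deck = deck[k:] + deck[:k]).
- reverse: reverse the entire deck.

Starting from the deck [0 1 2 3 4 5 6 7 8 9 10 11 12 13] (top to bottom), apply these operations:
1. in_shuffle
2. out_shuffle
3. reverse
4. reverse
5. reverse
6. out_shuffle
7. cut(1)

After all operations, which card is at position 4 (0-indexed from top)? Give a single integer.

After op 1 (in_shuffle): [7 0 8 1 9 2 10 3 11 4 12 5 13 6]
After op 2 (out_shuffle): [7 3 0 11 8 4 1 12 9 5 2 13 10 6]
After op 3 (reverse): [6 10 13 2 5 9 12 1 4 8 11 0 3 7]
After op 4 (reverse): [7 3 0 11 8 4 1 12 9 5 2 13 10 6]
After op 5 (reverse): [6 10 13 2 5 9 12 1 4 8 11 0 3 7]
After op 6 (out_shuffle): [6 1 10 4 13 8 2 11 5 0 9 3 12 7]
After op 7 (cut(1)): [1 10 4 13 8 2 11 5 0 9 3 12 7 6]
Position 4: card 8.

Answer: 8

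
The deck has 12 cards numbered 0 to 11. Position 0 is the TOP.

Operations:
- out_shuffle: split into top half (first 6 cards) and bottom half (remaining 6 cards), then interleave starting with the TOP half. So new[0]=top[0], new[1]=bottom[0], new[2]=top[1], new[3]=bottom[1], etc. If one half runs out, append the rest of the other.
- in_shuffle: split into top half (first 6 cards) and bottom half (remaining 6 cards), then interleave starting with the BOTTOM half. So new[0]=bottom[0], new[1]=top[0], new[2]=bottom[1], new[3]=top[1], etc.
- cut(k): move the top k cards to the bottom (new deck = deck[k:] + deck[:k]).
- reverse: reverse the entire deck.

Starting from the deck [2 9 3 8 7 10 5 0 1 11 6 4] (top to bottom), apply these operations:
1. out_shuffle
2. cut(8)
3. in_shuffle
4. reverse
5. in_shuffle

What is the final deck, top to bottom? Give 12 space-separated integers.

Answer: 10 5 3 11 6 2 0 8 7 4 9 1

Derivation:
After op 1 (out_shuffle): [2 5 9 0 3 1 8 11 7 6 10 4]
After op 2 (cut(8)): [7 6 10 4 2 5 9 0 3 1 8 11]
After op 3 (in_shuffle): [9 7 0 6 3 10 1 4 8 2 11 5]
After op 4 (reverse): [5 11 2 8 4 1 10 3 6 0 7 9]
After op 5 (in_shuffle): [10 5 3 11 6 2 0 8 7 4 9 1]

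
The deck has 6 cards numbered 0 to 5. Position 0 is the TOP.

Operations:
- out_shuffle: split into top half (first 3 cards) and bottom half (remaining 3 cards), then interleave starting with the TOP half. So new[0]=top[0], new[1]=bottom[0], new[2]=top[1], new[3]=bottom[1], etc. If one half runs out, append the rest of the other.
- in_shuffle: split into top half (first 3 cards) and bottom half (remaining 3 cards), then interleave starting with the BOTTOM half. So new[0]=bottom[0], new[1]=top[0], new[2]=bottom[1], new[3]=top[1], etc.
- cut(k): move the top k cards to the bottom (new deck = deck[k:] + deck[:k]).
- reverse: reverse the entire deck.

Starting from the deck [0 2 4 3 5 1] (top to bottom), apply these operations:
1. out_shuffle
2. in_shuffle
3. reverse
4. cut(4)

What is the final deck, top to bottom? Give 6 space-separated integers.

After op 1 (out_shuffle): [0 3 2 5 4 1]
After op 2 (in_shuffle): [5 0 4 3 1 2]
After op 3 (reverse): [2 1 3 4 0 5]
After op 4 (cut(4)): [0 5 2 1 3 4]

Answer: 0 5 2 1 3 4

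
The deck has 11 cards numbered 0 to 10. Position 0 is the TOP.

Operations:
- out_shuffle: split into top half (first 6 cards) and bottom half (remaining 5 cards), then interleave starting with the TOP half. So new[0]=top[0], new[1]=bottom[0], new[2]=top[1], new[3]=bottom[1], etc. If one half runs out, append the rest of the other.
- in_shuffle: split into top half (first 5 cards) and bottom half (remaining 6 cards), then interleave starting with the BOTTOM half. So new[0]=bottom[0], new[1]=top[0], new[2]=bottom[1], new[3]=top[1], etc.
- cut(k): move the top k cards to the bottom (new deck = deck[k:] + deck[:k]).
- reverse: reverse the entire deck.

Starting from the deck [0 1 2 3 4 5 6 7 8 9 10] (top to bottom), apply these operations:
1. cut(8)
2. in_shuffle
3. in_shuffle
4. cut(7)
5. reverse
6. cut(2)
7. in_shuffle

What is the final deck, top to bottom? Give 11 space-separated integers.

After op 1 (cut(8)): [8 9 10 0 1 2 3 4 5 6 7]
After op 2 (in_shuffle): [2 8 3 9 4 10 5 0 6 1 7]
After op 3 (in_shuffle): [10 2 5 8 0 3 6 9 1 4 7]
After op 4 (cut(7)): [9 1 4 7 10 2 5 8 0 3 6]
After op 5 (reverse): [6 3 0 8 5 2 10 7 4 1 9]
After op 6 (cut(2)): [0 8 5 2 10 7 4 1 9 6 3]
After op 7 (in_shuffle): [7 0 4 8 1 5 9 2 6 10 3]

Answer: 7 0 4 8 1 5 9 2 6 10 3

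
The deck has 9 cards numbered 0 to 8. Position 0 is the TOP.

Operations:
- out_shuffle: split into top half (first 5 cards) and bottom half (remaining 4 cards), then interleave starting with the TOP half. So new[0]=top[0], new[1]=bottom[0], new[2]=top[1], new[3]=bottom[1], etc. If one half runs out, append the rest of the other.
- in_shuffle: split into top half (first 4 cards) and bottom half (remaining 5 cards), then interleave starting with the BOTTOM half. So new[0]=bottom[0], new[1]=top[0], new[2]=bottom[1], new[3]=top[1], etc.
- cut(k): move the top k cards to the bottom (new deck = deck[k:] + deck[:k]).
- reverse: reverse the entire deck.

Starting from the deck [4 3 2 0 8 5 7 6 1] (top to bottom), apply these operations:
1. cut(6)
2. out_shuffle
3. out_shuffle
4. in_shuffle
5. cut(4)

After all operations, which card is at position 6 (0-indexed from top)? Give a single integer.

Answer: 7

Derivation:
After op 1 (cut(6)): [7 6 1 4 3 2 0 8 5]
After op 2 (out_shuffle): [7 2 6 0 1 8 4 5 3]
After op 3 (out_shuffle): [7 8 2 4 6 5 0 3 1]
After op 4 (in_shuffle): [6 7 5 8 0 2 3 4 1]
After op 5 (cut(4)): [0 2 3 4 1 6 7 5 8]
Position 6: card 7.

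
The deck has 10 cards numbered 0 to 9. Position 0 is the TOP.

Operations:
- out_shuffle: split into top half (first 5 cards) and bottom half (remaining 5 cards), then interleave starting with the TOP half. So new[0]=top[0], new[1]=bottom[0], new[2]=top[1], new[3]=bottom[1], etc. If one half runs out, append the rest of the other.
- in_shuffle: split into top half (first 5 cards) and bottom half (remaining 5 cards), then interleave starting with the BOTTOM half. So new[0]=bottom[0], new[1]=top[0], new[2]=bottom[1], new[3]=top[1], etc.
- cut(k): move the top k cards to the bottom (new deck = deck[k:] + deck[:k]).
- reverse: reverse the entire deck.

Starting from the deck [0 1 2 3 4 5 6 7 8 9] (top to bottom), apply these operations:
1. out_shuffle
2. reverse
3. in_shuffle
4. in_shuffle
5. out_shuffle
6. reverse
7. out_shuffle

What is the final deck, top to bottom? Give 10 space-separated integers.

Answer: 1 5 3 0 7 2 9 6 4 8

Derivation:
After op 1 (out_shuffle): [0 5 1 6 2 7 3 8 4 9]
After op 2 (reverse): [9 4 8 3 7 2 6 1 5 0]
After op 3 (in_shuffle): [2 9 6 4 1 8 5 3 0 7]
After op 4 (in_shuffle): [8 2 5 9 3 6 0 4 7 1]
After op 5 (out_shuffle): [8 6 2 0 5 4 9 7 3 1]
After op 6 (reverse): [1 3 7 9 4 5 0 2 6 8]
After op 7 (out_shuffle): [1 5 3 0 7 2 9 6 4 8]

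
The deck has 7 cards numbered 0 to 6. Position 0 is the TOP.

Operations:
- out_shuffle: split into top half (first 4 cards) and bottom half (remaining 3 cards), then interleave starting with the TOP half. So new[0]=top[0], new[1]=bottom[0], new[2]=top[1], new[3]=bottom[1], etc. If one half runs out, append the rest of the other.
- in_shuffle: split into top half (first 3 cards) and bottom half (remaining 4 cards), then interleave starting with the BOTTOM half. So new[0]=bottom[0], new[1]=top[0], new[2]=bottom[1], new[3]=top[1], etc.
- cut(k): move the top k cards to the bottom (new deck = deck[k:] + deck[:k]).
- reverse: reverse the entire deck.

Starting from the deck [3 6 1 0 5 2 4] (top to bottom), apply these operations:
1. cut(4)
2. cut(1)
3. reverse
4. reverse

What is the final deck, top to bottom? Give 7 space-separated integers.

Answer: 2 4 3 6 1 0 5

Derivation:
After op 1 (cut(4)): [5 2 4 3 6 1 0]
After op 2 (cut(1)): [2 4 3 6 1 0 5]
After op 3 (reverse): [5 0 1 6 3 4 2]
After op 4 (reverse): [2 4 3 6 1 0 5]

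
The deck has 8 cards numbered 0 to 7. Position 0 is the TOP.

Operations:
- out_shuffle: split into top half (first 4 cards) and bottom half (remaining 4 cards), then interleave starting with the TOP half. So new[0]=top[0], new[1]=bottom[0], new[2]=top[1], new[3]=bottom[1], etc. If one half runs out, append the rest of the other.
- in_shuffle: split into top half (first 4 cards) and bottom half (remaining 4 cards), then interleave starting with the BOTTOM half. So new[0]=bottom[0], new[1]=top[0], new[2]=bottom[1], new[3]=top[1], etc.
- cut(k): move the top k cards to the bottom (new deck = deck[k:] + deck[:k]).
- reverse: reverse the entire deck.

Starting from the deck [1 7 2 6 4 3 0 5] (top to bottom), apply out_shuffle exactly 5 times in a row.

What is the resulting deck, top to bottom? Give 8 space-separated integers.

After op 1 (out_shuffle): [1 4 7 3 2 0 6 5]
After op 2 (out_shuffle): [1 2 4 0 7 6 3 5]
After op 3 (out_shuffle): [1 7 2 6 4 3 0 5]
After op 4 (out_shuffle): [1 4 7 3 2 0 6 5]
After op 5 (out_shuffle): [1 2 4 0 7 6 3 5]

Answer: 1 2 4 0 7 6 3 5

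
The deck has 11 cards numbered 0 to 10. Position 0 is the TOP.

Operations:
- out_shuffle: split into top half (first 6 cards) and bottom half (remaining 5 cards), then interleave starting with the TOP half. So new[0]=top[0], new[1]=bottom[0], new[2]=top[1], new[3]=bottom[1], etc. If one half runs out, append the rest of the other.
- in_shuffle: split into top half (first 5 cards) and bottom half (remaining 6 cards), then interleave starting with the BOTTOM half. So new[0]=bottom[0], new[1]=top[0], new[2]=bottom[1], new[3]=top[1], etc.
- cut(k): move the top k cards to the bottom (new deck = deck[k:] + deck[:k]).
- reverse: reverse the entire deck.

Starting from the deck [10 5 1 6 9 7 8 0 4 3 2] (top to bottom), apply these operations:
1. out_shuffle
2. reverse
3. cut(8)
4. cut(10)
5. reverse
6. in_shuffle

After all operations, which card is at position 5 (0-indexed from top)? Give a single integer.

Answer: 6

Derivation:
After op 1 (out_shuffle): [10 8 5 0 1 4 6 3 9 2 7]
After op 2 (reverse): [7 2 9 3 6 4 1 0 5 8 10]
After op 3 (cut(8)): [5 8 10 7 2 9 3 6 4 1 0]
After op 4 (cut(10)): [0 5 8 10 7 2 9 3 6 4 1]
After op 5 (reverse): [1 4 6 3 9 2 7 10 8 5 0]
After op 6 (in_shuffle): [2 1 7 4 10 6 8 3 5 9 0]
Position 5: card 6.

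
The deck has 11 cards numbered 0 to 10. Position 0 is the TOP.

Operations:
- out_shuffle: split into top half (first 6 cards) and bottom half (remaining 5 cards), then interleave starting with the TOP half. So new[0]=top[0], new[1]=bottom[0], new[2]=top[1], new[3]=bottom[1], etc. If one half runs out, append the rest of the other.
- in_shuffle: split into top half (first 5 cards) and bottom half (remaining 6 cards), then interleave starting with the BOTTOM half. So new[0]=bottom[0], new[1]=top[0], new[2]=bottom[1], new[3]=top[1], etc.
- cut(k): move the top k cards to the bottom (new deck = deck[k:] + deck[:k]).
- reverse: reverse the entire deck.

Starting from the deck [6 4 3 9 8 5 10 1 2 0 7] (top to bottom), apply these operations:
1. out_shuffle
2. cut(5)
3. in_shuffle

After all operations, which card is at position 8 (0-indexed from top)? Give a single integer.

Answer: 1

Derivation:
After op 1 (out_shuffle): [6 10 4 1 3 2 9 0 8 7 5]
After op 2 (cut(5)): [2 9 0 8 7 5 6 10 4 1 3]
After op 3 (in_shuffle): [5 2 6 9 10 0 4 8 1 7 3]
Position 8: card 1.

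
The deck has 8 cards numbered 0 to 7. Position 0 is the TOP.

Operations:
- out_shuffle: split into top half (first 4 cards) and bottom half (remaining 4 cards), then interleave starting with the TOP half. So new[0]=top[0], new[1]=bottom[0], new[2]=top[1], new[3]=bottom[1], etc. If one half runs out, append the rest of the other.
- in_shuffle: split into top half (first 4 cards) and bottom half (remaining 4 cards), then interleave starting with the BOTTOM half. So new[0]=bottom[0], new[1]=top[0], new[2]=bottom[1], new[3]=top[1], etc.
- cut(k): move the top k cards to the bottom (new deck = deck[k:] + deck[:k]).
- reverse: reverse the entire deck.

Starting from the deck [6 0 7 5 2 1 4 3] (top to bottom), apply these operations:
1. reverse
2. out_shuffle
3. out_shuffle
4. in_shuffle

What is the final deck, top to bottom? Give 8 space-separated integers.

Answer: 4 3 2 1 7 5 6 0

Derivation:
After op 1 (reverse): [3 4 1 2 5 7 0 6]
After op 2 (out_shuffle): [3 5 4 7 1 0 2 6]
After op 3 (out_shuffle): [3 1 5 0 4 2 7 6]
After op 4 (in_shuffle): [4 3 2 1 7 5 6 0]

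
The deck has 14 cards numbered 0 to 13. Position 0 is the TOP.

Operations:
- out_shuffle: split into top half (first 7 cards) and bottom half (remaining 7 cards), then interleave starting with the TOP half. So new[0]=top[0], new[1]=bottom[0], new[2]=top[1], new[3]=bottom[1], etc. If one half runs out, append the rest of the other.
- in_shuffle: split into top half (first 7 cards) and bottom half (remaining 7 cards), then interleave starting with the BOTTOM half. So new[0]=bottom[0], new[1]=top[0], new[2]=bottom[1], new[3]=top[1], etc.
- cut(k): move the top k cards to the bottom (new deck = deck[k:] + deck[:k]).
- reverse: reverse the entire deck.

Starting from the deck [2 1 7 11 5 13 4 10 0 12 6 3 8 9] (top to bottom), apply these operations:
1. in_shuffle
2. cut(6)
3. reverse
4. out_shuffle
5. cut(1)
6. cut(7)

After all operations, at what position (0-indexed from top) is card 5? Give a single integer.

After op 1 (in_shuffle): [10 2 0 1 12 7 6 11 3 5 8 13 9 4]
After op 2 (cut(6)): [6 11 3 5 8 13 9 4 10 2 0 1 12 7]
After op 3 (reverse): [7 12 1 0 2 10 4 9 13 8 5 3 11 6]
After op 4 (out_shuffle): [7 9 12 13 1 8 0 5 2 3 10 11 4 6]
After op 5 (cut(1)): [9 12 13 1 8 0 5 2 3 10 11 4 6 7]
After op 6 (cut(7)): [2 3 10 11 4 6 7 9 12 13 1 8 0 5]
Card 5 is at position 13.

Answer: 13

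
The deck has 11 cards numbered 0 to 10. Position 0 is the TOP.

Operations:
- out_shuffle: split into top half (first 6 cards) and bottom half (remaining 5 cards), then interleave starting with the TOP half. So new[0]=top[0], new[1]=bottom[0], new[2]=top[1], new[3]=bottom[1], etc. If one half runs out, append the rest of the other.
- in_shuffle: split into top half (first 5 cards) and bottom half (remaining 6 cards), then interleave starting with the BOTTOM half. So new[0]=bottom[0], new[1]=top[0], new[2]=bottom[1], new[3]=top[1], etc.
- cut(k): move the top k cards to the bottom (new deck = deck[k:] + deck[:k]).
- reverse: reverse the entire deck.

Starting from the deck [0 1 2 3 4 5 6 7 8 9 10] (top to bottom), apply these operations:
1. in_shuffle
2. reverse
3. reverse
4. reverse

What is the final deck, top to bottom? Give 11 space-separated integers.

After op 1 (in_shuffle): [5 0 6 1 7 2 8 3 9 4 10]
After op 2 (reverse): [10 4 9 3 8 2 7 1 6 0 5]
After op 3 (reverse): [5 0 6 1 7 2 8 3 9 4 10]
After op 4 (reverse): [10 4 9 3 8 2 7 1 6 0 5]

Answer: 10 4 9 3 8 2 7 1 6 0 5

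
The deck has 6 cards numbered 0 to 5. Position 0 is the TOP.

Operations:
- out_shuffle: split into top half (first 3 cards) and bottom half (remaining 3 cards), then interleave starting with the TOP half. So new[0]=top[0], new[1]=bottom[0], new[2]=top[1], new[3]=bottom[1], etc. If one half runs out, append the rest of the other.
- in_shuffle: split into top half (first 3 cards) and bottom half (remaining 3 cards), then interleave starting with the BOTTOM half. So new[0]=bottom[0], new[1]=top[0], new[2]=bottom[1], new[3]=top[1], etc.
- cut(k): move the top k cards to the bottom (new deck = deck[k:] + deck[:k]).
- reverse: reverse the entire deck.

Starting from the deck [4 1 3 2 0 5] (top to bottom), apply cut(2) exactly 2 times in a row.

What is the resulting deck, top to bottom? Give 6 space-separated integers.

Answer: 0 5 4 1 3 2

Derivation:
After op 1 (cut(2)): [3 2 0 5 4 1]
After op 2 (cut(2)): [0 5 4 1 3 2]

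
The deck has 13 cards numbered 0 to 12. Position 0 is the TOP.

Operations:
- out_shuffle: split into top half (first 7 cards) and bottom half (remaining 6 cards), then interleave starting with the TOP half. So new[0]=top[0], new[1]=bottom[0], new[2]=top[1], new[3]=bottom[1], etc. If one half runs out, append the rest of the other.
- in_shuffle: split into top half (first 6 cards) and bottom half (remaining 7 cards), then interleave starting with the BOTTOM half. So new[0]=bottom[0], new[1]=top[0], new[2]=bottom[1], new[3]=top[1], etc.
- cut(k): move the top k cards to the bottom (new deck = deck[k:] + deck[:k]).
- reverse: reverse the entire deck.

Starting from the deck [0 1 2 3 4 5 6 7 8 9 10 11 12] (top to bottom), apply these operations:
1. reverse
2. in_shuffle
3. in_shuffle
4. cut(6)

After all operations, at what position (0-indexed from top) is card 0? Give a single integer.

Answer: 6

Derivation:
After op 1 (reverse): [12 11 10 9 8 7 6 5 4 3 2 1 0]
After op 2 (in_shuffle): [6 12 5 11 4 10 3 9 2 8 1 7 0]
After op 3 (in_shuffle): [3 6 9 12 2 5 8 11 1 4 7 10 0]
After op 4 (cut(6)): [8 11 1 4 7 10 0 3 6 9 12 2 5]
Card 0 is at position 6.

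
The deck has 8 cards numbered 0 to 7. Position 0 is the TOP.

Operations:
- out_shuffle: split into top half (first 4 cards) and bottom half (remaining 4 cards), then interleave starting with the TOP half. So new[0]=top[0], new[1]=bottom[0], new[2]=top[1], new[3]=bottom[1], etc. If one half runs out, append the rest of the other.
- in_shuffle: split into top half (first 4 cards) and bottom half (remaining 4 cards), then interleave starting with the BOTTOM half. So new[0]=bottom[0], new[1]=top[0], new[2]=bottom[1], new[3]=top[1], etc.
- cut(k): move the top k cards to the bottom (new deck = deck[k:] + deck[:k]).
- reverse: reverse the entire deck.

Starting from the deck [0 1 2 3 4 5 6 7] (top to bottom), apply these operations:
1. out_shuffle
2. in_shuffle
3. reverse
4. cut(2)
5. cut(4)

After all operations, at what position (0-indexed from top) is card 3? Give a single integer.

Answer: 5

Derivation:
After op 1 (out_shuffle): [0 4 1 5 2 6 3 7]
After op 2 (in_shuffle): [2 0 6 4 3 1 7 5]
After op 3 (reverse): [5 7 1 3 4 6 0 2]
After op 4 (cut(2)): [1 3 4 6 0 2 5 7]
After op 5 (cut(4)): [0 2 5 7 1 3 4 6]
Card 3 is at position 5.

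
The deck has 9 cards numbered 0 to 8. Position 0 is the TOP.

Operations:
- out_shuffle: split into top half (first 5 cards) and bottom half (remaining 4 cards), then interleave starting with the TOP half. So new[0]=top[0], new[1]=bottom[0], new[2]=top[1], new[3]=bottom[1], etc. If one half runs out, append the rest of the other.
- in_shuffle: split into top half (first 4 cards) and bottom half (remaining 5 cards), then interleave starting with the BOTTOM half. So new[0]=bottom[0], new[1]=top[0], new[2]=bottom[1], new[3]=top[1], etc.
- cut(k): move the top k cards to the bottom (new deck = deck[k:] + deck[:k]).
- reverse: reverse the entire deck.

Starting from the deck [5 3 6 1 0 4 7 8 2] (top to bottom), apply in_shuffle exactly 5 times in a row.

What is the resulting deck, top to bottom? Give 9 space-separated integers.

Answer: 3 1 4 8 5 6 0 7 2

Derivation:
After op 1 (in_shuffle): [0 5 4 3 7 6 8 1 2]
After op 2 (in_shuffle): [7 0 6 5 8 4 1 3 2]
After op 3 (in_shuffle): [8 7 4 0 1 6 3 5 2]
After op 4 (in_shuffle): [1 8 6 7 3 4 5 0 2]
After op 5 (in_shuffle): [3 1 4 8 5 6 0 7 2]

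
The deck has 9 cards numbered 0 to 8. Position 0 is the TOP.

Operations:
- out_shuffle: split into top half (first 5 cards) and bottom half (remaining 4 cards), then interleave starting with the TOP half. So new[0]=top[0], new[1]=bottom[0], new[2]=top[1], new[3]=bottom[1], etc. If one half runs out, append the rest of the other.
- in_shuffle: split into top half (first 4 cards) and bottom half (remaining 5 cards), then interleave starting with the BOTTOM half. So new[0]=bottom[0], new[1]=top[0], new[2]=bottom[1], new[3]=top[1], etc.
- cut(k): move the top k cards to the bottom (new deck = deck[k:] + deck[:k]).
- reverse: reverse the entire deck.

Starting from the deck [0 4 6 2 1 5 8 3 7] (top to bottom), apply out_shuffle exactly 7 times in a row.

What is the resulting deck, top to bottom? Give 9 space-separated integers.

Answer: 0 5 4 8 6 3 2 7 1

Derivation:
After op 1 (out_shuffle): [0 5 4 8 6 3 2 7 1]
After op 2 (out_shuffle): [0 3 5 2 4 7 8 1 6]
After op 3 (out_shuffle): [0 7 3 8 5 1 2 6 4]
After op 4 (out_shuffle): [0 1 7 2 3 6 8 4 5]
After op 5 (out_shuffle): [0 6 1 8 7 4 2 5 3]
After op 6 (out_shuffle): [0 4 6 2 1 5 8 3 7]
After op 7 (out_shuffle): [0 5 4 8 6 3 2 7 1]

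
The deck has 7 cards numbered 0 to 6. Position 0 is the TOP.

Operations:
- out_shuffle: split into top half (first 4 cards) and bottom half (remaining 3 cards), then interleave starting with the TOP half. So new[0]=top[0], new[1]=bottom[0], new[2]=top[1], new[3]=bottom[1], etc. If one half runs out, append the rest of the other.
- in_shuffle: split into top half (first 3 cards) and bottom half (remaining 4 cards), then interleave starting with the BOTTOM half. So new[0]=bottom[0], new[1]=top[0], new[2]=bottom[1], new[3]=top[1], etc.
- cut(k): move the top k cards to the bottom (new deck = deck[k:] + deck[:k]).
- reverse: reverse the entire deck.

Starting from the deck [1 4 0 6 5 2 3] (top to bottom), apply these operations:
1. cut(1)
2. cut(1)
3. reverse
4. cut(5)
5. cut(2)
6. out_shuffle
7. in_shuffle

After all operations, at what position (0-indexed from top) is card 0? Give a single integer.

Answer: 4

Derivation:
After op 1 (cut(1)): [4 0 6 5 2 3 1]
After op 2 (cut(1)): [0 6 5 2 3 1 4]
After op 3 (reverse): [4 1 3 2 5 6 0]
After op 4 (cut(5)): [6 0 4 1 3 2 5]
After op 5 (cut(2)): [4 1 3 2 5 6 0]
After op 6 (out_shuffle): [4 5 1 6 3 0 2]
After op 7 (in_shuffle): [6 4 3 5 0 1 2]
Card 0 is at position 4.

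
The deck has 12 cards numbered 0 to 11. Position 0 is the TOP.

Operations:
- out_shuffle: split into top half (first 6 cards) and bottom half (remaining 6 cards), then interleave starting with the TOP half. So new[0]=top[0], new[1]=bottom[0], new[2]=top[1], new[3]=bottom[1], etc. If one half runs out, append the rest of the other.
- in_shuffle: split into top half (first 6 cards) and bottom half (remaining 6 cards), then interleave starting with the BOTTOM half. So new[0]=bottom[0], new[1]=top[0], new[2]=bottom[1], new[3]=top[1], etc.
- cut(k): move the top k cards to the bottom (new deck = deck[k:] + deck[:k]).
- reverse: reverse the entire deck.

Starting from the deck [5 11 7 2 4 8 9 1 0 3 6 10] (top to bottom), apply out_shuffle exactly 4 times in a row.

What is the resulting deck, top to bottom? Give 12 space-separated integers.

Answer: 5 3 1 8 2 11 6 0 9 4 7 10

Derivation:
After op 1 (out_shuffle): [5 9 11 1 7 0 2 3 4 6 8 10]
After op 2 (out_shuffle): [5 2 9 3 11 4 1 6 7 8 0 10]
After op 3 (out_shuffle): [5 1 2 6 9 7 3 8 11 0 4 10]
After op 4 (out_shuffle): [5 3 1 8 2 11 6 0 9 4 7 10]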